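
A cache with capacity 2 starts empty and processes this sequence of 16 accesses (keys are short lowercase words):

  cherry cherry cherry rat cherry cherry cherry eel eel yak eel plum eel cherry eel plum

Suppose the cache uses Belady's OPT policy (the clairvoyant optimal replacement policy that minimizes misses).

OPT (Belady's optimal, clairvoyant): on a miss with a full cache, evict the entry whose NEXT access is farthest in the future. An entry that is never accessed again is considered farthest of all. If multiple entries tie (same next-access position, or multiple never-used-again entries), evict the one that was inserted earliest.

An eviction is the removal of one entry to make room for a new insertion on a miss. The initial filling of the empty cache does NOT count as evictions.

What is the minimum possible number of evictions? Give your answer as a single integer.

Answer: 5

Derivation:
OPT (Belady) simulation (capacity=2):
  1. access cherry: MISS. Cache: [cherry]
  2. access cherry: HIT. Next use of cherry: step 3. Cache: [cherry]
  3. access cherry: HIT. Next use of cherry: step 5. Cache: [cherry]
  4. access rat: MISS. Cache: [cherry rat]
  5. access cherry: HIT. Next use of cherry: step 6. Cache: [cherry rat]
  6. access cherry: HIT. Next use of cherry: step 7. Cache: [cherry rat]
  7. access cherry: HIT. Next use of cherry: step 14. Cache: [cherry rat]
  8. access eel: MISS, evict rat (next use: never). Cache: [cherry eel]
  9. access eel: HIT. Next use of eel: step 11. Cache: [cherry eel]
  10. access yak: MISS, evict cherry (next use: step 14). Cache: [eel yak]
  11. access eel: HIT. Next use of eel: step 13. Cache: [eel yak]
  12. access plum: MISS, evict yak (next use: never). Cache: [eel plum]
  13. access eel: HIT. Next use of eel: step 15. Cache: [eel plum]
  14. access cherry: MISS, evict plum (next use: step 16). Cache: [eel cherry]
  15. access eel: HIT. Next use of eel: never. Cache: [eel cherry]
  16. access plum: MISS, evict eel (next use: never). Cache: [cherry plum]
Total: 9 hits, 7 misses, 5 evictions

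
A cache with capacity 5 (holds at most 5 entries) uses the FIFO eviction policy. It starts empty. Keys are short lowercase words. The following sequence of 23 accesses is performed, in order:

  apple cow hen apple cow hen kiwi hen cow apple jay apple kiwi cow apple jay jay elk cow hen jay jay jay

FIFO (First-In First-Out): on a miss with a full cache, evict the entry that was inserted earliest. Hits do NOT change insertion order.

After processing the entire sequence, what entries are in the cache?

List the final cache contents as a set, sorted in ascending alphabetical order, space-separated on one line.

FIFO simulation (capacity=5):
  1. access apple: MISS. Cache (old->new): [apple]
  2. access cow: MISS. Cache (old->new): [apple cow]
  3. access hen: MISS. Cache (old->new): [apple cow hen]
  4. access apple: HIT. Cache (old->new): [apple cow hen]
  5. access cow: HIT. Cache (old->new): [apple cow hen]
  6. access hen: HIT. Cache (old->new): [apple cow hen]
  7. access kiwi: MISS. Cache (old->new): [apple cow hen kiwi]
  8. access hen: HIT. Cache (old->new): [apple cow hen kiwi]
  9. access cow: HIT. Cache (old->new): [apple cow hen kiwi]
  10. access apple: HIT. Cache (old->new): [apple cow hen kiwi]
  11. access jay: MISS. Cache (old->new): [apple cow hen kiwi jay]
  12. access apple: HIT. Cache (old->new): [apple cow hen kiwi jay]
  13. access kiwi: HIT. Cache (old->new): [apple cow hen kiwi jay]
  14. access cow: HIT. Cache (old->new): [apple cow hen kiwi jay]
  15. access apple: HIT. Cache (old->new): [apple cow hen kiwi jay]
  16. access jay: HIT. Cache (old->new): [apple cow hen kiwi jay]
  17. access jay: HIT. Cache (old->new): [apple cow hen kiwi jay]
  18. access elk: MISS, evict apple. Cache (old->new): [cow hen kiwi jay elk]
  19. access cow: HIT. Cache (old->new): [cow hen kiwi jay elk]
  20. access hen: HIT. Cache (old->new): [cow hen kiwi jay elk]
  21. access jay: HIT. Cache (old->new): [cow hen kiwi jay elk]
  22. access jay: HIT. Cache (old->new): [cow hen kiwi jay elk]
  23. access jay: HIT. Cache (old->new): [cow hen kiwi jay elk]
Total: 17 hits, 6 misses, 1 evictions

Answer: cow elk hen jay kiwi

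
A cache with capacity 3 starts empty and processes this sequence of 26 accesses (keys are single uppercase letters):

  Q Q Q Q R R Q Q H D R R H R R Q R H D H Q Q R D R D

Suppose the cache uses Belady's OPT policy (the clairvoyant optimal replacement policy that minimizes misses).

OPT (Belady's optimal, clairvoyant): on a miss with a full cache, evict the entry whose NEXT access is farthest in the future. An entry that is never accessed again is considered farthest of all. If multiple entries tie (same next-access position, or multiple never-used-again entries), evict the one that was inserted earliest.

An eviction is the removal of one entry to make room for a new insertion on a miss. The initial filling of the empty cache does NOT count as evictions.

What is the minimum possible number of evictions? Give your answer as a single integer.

OPT (Belady) simulation (capacity=3):
  1. access Q: MISS. Cache: [Q]
  2. access Q: HIT. Next use of Q: step 3. Cache: [Q]
  3. access Q: HIT. Next use of Q: step 4. Cache: [Q]
  4. access Q: HIT. Next use of Q: step 7. Cache: [Q]
  5. access R: MISS. Cache: [Q R]
  6. access R: HIT. Next use of R: step 11. Cache: [Q R]
  7. access Q: HIT. Next use of Q: step 8. Cache: [Q R]
  8. access Q: HIT. Next use of Q: step 16. Cache: [Q R]
  9. access H: MISS. Cache: [Q R H]
  10. access D: MISS, evict Q (next use: step 16). Cache: [R H D]
  11. access R: HIT. Next use of R: step 12. Cache: [R H D]
  12. access R: HIT. Next use of R: step 14. Cache: [R H D]
  13. access H: HIT. Next use of H: step 18. Cache: [R H D]
  14. access R: HIT. Next use of R: step 15. Cache: [R H D]
  15. access R: HIT. Next use of R: step 17. Cache: [R H D]
  16. access Q: MISS, evict D (next use: step 19). Cache: [R H Q]
  17. access R: HIT. Next use of R: step 23. Cache: [R H Q]
  18. access H: HIT. Next use of H: step 20. Cache: [R H Q]
  19. access D: MISS, evict R (next use: step 23). Cache: [H Q D]
  20. access H: HIT. Next use of H: never. Cache: [H Q D]
  21. access Q: HIT. Next use of Q: step 22. Cache: [H Q D]
  22. access Q: HIT. Next use of Q: never. Cache: [H Q D]
  23. access R: MISS, evict H (next use: never). Cache: [Q D R]
  24. access D: HIT. Next use of D: step 26. Cache: [Q D R]
  25. access R: HIT. Next use of R: never. Cache: [Q D R]
  26. access D: HIT. Next use of D: never. Cache: [Q D R]
Total: 19 hits, 7 misses, 4 evictions

Answer: 4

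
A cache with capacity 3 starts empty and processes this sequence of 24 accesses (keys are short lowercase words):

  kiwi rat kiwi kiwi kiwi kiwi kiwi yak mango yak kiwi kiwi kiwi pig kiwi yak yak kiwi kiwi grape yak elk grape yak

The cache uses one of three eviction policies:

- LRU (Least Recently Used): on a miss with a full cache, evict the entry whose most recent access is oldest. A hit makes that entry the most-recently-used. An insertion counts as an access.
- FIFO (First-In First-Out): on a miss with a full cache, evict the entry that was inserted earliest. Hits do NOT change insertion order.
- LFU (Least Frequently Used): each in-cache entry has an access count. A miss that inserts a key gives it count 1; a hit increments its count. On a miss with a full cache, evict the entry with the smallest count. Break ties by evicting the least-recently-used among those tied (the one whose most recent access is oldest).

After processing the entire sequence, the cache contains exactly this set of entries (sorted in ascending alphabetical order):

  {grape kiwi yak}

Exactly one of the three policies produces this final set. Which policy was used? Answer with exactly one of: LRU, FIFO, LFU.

Simulating under each policy and comparing final sets:
  LRU: final set = {elk grape yak} -> differs
  FIFO: final set = {elk grape yak} -> differs
  LFU: final set = {grape kiwi yak} -> MATCHES target
Only LFU produces the target set.

Answer: LFU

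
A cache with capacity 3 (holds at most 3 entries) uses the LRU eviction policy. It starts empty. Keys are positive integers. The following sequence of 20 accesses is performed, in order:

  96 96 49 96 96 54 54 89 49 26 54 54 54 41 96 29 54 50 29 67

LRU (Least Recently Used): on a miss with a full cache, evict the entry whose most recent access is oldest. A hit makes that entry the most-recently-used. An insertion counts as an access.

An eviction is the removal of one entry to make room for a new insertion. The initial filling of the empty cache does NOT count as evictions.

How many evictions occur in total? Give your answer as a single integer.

LRU simulation (capacity=3):
  1. access 96: MISS. Cache (LRU->MRU): [96]
  2. access 96: HIT. Cache (LRU->MRU): [96]
  3. access 49: MISS. Cache (LRU->MRU): [96 49]
  4. access 96: HIT. Cache (LRU->MRU): [49 96]
  5. access 96: HIT. Cache (LRU->MRU): [49 96]
  6. access 54: MISS. Cache (LRU->MRU): [49 96 54]
  7. access 54: HIT. Cache (LRU->MRU): [49 96 54]
  8. access 89: MISS, evict 49. Cache (LRU->MRU): [96 54 89]
  9. access 49: MISS, evict 96. Cache (LRU->MRU): [54 89 49]
  10. access 26: MISS, evict 54. Cache (LRU->MRU): [89 49 26]
  11. access 54: MISS, evict 89. Cache (LRU->MRU): [49 26 54]
  12. access 54: HIT. Cache (LRU->MRU): [49 26 54]
  13. access 54: HIT. Cache (LRU->MRU): [49 26 54]
  14. access 41: MISS, evict 49. Cache (LRU->MRU): [26 54 41]
  15. access 96: MISS, evict 26. Cache (LRU->MRU): [54 41 96]
  16. access 29: MISS, evict 54. Cache (LRU->MRU): [41 96 29]
  17. access 54: MISS, evict 41. Cache (LRU->MRU): [96 29 54]
  18. access 50: MISS, evict 96. Cache (LRU->MRU): [29 54 50]
  19. access 29: HIT. Cache (LRU->MRU): [54 50 29]
  20. access 67: MISS, evict 54. Cache (LRU->MRU): [50 29 67]
Total: 7 hits, 13 misses, 10 evictions

Answer: 10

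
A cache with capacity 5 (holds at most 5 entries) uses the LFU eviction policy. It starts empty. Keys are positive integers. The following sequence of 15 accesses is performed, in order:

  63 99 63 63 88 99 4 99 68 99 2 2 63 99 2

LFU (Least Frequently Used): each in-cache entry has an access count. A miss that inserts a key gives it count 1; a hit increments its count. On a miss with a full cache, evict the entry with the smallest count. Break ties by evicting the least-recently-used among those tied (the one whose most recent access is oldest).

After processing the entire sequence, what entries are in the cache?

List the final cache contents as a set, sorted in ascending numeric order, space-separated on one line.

LFU simulation (capacity=5):
  1. access 63: MISS. Cache: [63(c=1)]
  2. access 99: MISS. Cache: [63(c=1) 99(c=1)]
  3. access 63: HIT, count now 2. Cache: [99(c=1) 63(c=2)]
  4. access 63: HIT, count now 3. Cache: [99(c=1) 63(c=3)]
  5. access 88: MISS. Cache: [99(c=1) 88(c=1) 63(c=3)]
  6. access 99: HIT, count now 2. Cache: [88(c=1) 99(c=2) 63(c=3)]
  7. access 4: MISS. Cache: [88(c=1) 4(c=1) 99(c=2) 63(c=3)]
  8. access 99: HIT, count now 3. Cache: [88(c=1) 4(c=1) 63(c=3) 99(c=3)]
  9. access 68: MISS. Cache: [88(c=1) 4(c=1) 68(c=1) 63(c=3) 99(c=3)]
  10. access 99: HIT, count now 4. Cache: [88(c=1) 4(c=1) 68(c=1) 63(c=3) 99(c=4)]
  11. access 2: MISS, evict 88(c=1). Cache: [4(c=1) 68(c=1) 2(c=1) 63(c=3) 99(c=4)]
  12. access 2: HIT, count now 2. Cache: [4(c=1) 68(c=1) 2(c=2) 63(c=3) 99(c=4)]
  13. access 63: HIT, count now 4. Cache: [4(c=1) 68(c=1) 2(c=2) 99(c=4) 63(c=4)]
  14. access 99: HIT, count now 5. Cache: [4(c=1) 68(c=1) 2(c=2) 63(c=4) 99(c=5)]
  15. access 2: HIT, count now 3. Cache: [4(c=1) 68(c=1) 2(c=3) 63(c=4) 99(c=5)]
Total: 9 hits, 6 misses, 1 evictions

Answer: 2 4 63 68 99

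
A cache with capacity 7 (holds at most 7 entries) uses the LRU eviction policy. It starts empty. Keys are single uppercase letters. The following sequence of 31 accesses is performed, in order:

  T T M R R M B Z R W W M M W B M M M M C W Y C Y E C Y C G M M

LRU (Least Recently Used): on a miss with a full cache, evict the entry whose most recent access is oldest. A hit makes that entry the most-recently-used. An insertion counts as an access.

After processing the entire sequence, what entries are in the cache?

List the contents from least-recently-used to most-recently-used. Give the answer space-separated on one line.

LRU simulation (capacity=7):
  1. access T: MISS. Cache (LRU->MRU): [T]
  2. access T: HIT. Cache (LRU->MRU): [T]
  3. access M: MISS. Cache (LRU->MRU): [T M]
  4. access R: MISS. Cache (LRU->MRU): [T M R]
  5. access R: HIT. Cache (LRU->MRU): [T M R]
  6. access M: HIT. Cache (LRU->MRU): [T R M]
  7. access B: MISS. Cache (LRU->MRU): [T R M B]
  8. access Z: MISS. Cache (LRU->MRU): [T R M B Z]
  9. access R: HIT. Cache (LRU->MRU): [T M B Z R]
  10. access W: MISS. Cache (LRU->MRU): [T M B Z R W]
  11. access W: HIT. Cache (LRU->MRU): [T M B Z R W]
  12. access M: HIT. Cache (LRU->MRU): [T B Z R W M]
  13. access M: HIT. Cache (LRU->MRU): [T B Z R W M]
  14. access W: HIT. Cache (LRU->MRU): [T B Z R M W]
  15. access B: HIT. Cache (LRU->MRU): [T Z R M W B]
  16. access M: HIT. Cache (LRU->MRU): [T Z R W B M]
  17. access M: HIT. Cache (LRU->MRU): [T Z R W B M]
  18. access M: HIT. Cache (LRU->MRU): [T Z R W B M]
  19. access M: HIT. Cache (LRU->MRU): [T Z R W B M]
  20. access C: MISS. Cache (LRU->MRU): [T Z R W B M C]
  21. access W: HIT. Cache (LRU->MRU): [T Z R B M C W]
  22. access Y: MISS, evict T. Cache (LRU->MRU): [Z R B M C W Y]
  23. access C: HIT. Cache (LRU->MRU): [Z R B M W Y C]
  24. access Y: HIT. Cache (LRU->MRU): [Z R B M W C Y]
  25. access E: MISS, evict Z. Cache (LRU->MRU): [R B M W C Y E]
  26. access C: HIT. Cache (LRU->MRU): [R B M W Y E C]
  27. access Y: HIT. Cache (LRU->MRU): [R B M W E C Y]
  28. access C: HIT. Cache (LRU->MRU): [R B M W E Y C]
  29. access G: MISS, evict R. Cache (LRU->MRU): [B M W E Y C G]
  30. access M: HIT. Cache (LRU->MRU): [B W E Y C G M]
  31. access M: HIT. Cache (LRU->MRU): [B W E Y C G M]
Total: 21 hits, 10 misses, 3 evictions

Answer: B W E Y C G M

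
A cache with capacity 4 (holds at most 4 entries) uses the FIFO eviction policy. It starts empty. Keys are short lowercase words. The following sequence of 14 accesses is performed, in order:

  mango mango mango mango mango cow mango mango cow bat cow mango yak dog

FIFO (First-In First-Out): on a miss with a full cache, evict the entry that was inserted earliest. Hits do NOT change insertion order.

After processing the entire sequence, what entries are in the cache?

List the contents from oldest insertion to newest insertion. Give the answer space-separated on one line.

FIFO simulation (capacity=4):
  1. access mango: MISS. Cache (old->new): [mango]
  2. access mango: HIT. Cache (old->new): [mango]
  3. access mango: HIT. Cache (old->new): [mango]
  4. access mango: HIT. Cache (old->new): [mango]
  5. access mango: HIT. Cache (old->new): [mango]
  6. access cow: MISS. Cache (old->new): [mango cow]
  7. access mango: HIT. Cache (old->new): [mango cow]
  8. access mango: HIT. Cache (old->new): [mango cow]
  9. access cow: HIT. Cache (old->new): [mango cow]
  10. access bat: MISS. Cache (old->new): [mango cow bat]
  11. access cow: HIT. Cache (old->new): [mango cow bat]
  12. access mango: HIT. Cache (old->new): [mango cow bat]
  13. access yak: MISS. Cache (old->new): [mango cow bat yak]
  14. access dog: MISS, evict mango. Cache (old->new): [cow bat yak dog]
Total: 9 hits, 5 misses, 1 evictions

Answer: cow bat yak dog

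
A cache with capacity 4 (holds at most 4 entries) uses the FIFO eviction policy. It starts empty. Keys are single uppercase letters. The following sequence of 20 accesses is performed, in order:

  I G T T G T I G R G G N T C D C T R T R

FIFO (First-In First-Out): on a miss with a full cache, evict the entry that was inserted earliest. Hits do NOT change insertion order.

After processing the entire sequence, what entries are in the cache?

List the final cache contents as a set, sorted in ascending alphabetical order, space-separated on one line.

FIFO simulation (capacity=4):
  1. access I: MISS. Cache (old->new): [I]
  2. access G: MISS. Cache (old->new): [I G]
  3. access T: MISS. Cache (old->new): [I G T]
  4. access T: HIT. Cache (old->new): [I G T]
  5. access G: HIT. Cache (old->new): [I G T]
  6. access T: HIT. Cache (old->new): [I G T]
  7. access I: HIT. Cache (old->new): [I G T]
  8. access G: HIT. Cache (old->new): [I G T]
  9. access R: MISS. Cache (old->new): [I G T R]
  10. access G: HIT. Cache (old->new): [I G T R]
  11. access G: HIT. Cache (old->new): [I G T R]
  12. access N: MISS, evict I. Cache (old->new): [G T R N]
  13. access T: HIT. Cache (old->new): [G T R N]
  14. access C: MISS, evict G. Cache (old->new): [T R N C]
  15. access D: MISS, evict T. Cache (old->new): [R N C D]
  16. access C: HIT. Cache (old->new): [R N C D]
  17. access T: MISS, evict R. Cache (old->new): [N C D T]
  18. access R: MISS, evict N. Cache (old->new): [C D T R]
  19. access T: HIT. Cache (old->new): [C D T R]
  20. access R: HIT. Cache (old->new): [C D T R]
Total: 11 hits, 9 misses, 5 evictions

Answer: C D R T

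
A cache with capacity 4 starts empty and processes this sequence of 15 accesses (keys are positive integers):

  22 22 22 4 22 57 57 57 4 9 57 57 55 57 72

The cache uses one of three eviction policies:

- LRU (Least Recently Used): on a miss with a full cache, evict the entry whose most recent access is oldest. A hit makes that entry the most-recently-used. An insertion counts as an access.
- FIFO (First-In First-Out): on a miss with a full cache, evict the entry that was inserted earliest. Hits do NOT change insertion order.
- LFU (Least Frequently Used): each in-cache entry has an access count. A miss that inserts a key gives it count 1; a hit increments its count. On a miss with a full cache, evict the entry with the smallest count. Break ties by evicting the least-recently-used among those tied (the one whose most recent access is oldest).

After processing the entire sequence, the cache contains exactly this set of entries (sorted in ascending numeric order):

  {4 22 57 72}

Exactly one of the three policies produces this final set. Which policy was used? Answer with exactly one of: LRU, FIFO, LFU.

Answer: LFU

Derivation:
Simulating under each policy and comparing final sets:
  LRU: final set = {9 55 57 72} -> differs
  FIFO: final set = {9 55 57 72} -> differs
  LFU: final set = {4 22 57 72} -> MATCHES target
Only LFU produces the target set.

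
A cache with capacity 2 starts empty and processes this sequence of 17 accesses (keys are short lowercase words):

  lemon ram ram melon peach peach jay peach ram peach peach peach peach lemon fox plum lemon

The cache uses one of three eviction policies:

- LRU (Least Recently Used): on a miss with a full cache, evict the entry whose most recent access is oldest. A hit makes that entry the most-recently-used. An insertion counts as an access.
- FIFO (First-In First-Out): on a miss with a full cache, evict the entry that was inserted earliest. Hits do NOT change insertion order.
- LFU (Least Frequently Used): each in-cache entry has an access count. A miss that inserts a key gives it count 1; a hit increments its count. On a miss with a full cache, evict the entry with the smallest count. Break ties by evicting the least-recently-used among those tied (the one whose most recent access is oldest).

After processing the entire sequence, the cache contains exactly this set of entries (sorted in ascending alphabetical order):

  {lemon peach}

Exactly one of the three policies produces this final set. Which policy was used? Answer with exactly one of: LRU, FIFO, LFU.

Simulating under each policy and comparing final sets:
  LRU: final set = {lemon plum} -> differs
  FIFO: final set = {lemon plum} -> differs
  LFU: final set = {lemon peach} -> MATCHES target
Only LFU produces the target set.

Answer: LFU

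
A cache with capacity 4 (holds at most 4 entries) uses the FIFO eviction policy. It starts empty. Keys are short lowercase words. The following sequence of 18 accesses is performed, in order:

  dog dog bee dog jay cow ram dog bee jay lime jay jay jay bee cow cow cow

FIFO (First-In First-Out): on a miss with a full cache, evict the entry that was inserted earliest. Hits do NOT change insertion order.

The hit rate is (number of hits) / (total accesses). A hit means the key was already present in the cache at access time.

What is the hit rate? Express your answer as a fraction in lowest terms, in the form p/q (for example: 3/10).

Answer: 4/9

Derivation:
FIFO simulation (capacity=4):
  1. access dog: MISS. Cache (old->new): [dog]
  2. access dog: HIT. Cache (old->new): [dog]
  3. access bee: MISS. Cache (old->new): [dog bee]
  4. access dog: HIT. Cache (old->new): [dog bee]
  5. access jay: MISS. Cache (old->new): [dog bee jay]
  6. access cow: MISS. Cache (old->new): [dog bee jay cow]
  7. access ram: MISS, evict dog. Cache (old->new): [bee jay cow ram]
  8. access dog: MISS, evict bee. Cache (old->new): [jay cow ram dog]
  9. access bee: MISS, evict jay. Cache (old->new): [cow ram dog bee]
  10. access jay: MISS, evict cow. Cache (old->new): [ram dog bee jay]
  11. access lime: MISS, evict ram. Cache (old->new): [dog bee jay lime]
  12. access jay: HIT. Cache (old->new): [dog bee jay lime]
  13. access jay: HIT. Cache (old->new): [dog bee jay lime]
  14. access jay: HIT. Cache (old->new): [dog bee jay lime]
  15. access bee: HIT. Cache (old->new): [dog bee jay lime]
  16. access cow: MISS, evict dog. Cache (old->new): [bee jay lime cow]
  17. access cow: HIT. Cache (old->new): [bee jay lime cow]
  18. access cow: HIT. Cache (old->new): [bee jay lime cow]
Total: 8 hits, 10 misses, 6 evictions

Hit rate = 8/18 = 4/9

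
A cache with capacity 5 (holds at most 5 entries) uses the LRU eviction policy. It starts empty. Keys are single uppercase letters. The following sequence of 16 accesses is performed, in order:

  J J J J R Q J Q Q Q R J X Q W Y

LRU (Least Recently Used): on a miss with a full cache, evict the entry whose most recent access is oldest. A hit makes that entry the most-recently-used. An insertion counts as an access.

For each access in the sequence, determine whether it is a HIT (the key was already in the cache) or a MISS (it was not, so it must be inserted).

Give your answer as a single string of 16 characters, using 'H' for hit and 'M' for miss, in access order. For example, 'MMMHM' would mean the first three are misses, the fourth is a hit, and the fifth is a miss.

LRU simulation (capacity=5):
  1. access J: MISS. Cache (LRU->MRU): [J]
  2. access J: HIT. Cache (LRU->MRU): [J]
  3. access J: HIT. Cache (LRU->MRU): [J]
  4. access J: HIT. Cache (LRU->MRU): [J]
  5. access R: MISS. Cache (LRU->MRU): [J R]
  6. access Q: MISS. Cache (LRU->MRU): [J R Q]
  7. access J: HIT. Cache (LRU->MRU): [R Q J]
  8. access Q: HIT. Cache (LRU->MRU): [R J Q]
  9. access Q: HIT. Cache (LRU->MRU): [R J Q]
  10. access Q: HIT. Cache (LRU->MRU): [R J Q]
  11. access R: HIT. Cache (LRU->MRU): [J Q R]
  12. access J: HIT. Cache (LRU->MRU): [Q R J]
  13. access X: MISS. Cache (LRU->MRU): [Q R J X]
  14. access Q: HIT. Cache (LRU->MRU): [R J X Q]
  15. access W: MISS. Cache (LRU->MRU): [R J X Q W]
  16. access Y: MISS, evict R. Cache (LRU->MRU): [J X Q W Y]
Total: 10 hits, 6 misses, 1 evictions

Answer: MHHHMMHHHHHHMHMM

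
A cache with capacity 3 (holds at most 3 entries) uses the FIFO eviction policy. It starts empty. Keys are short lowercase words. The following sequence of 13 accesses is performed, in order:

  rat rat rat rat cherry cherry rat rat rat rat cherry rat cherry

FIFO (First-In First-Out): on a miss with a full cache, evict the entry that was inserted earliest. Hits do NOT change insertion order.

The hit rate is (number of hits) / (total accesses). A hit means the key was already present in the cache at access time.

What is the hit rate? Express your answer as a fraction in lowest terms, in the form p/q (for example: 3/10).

Answer: 11/13

Derivation:
FIFO simulation (capacity=3):
  1. access rat: MISS. Cache (old->new): [rat]
  2. access rat: HIT. Cache (old->new): [rat]
  3. access rat: HIT. Cache (old->new): [rat]
  4. access rat: HIT. Cache (old->new): [rat]
  5. access cherry: MISS. Cache (old->new): [rat cherry]
  6. access cherry: HIT. Cache (old->new): [rat cherry]
  7. access rat: HIT. Cache (old->new): [rat cherry]
  8. access rat: HIT. Cache (old->new): [rat cherry]
  9. access rat: HIT. Cache (old->new): [rat cherry]
  10. access rat: HIT. Cache (old->new): [rat cherry]
  11. access cherry: HIT. Cache (old->new): [rat cherry]
  12. access rat: HIT. Cache (old->new): [rat cherry]
  13. access cherry: HIT. Cache (old->new): [rat cherry]
Total: 11 hits, 2 misses, 0 evictions

Hit rate = 11/13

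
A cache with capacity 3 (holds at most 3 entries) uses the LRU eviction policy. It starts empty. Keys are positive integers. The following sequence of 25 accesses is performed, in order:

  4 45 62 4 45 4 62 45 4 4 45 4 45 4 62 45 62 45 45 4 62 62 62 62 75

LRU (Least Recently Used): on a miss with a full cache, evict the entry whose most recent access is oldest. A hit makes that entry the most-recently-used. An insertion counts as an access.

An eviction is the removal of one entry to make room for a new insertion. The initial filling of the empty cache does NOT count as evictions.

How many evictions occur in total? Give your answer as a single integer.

Answer: 1

Derivation:
LRU simulation (capacity=3):
  1. access 4: MISS. Cache (LRU->MRU): [4]
  2. access 45: MISS. Cache (LRU->MRU): [4 45]
  3. access 62: MISS. Cache (LRU->MRU): [4 45 62]
  4. access 4: HIT. Cache (LRU->MRU): [45 62 4]
  5. access 45: HIT. Cache (LRU->MRU): [62 4 45]
  6. access 4: HIT. Cache (LRU->MRU): [62 45 4]
  7. access 62: HIT. Cache (LRU->MRU): [45 4 62]
  8. access 45: HIT. Cache (LRU->MRU): [4 62 45]
  9. access 4: HIT. Cache (LRU->MRU): [62 45 4]
  10. access 4: HIT. Cache (LRU->MRU): [62 45 4]
  11. access 45: HIT. Cache (LRU->MRU): [62 4 45]
  12. access 4: HIT. Cache (LRU->MRU): [62 45 4]
  13. access 45: HIT. Cache (LRU->MRU): [62 4 45]
  14. access 4: HIT. Cache (LRU->MRU): [62 45 4]
  15. access 62: HIT. Cache (LRU->MRU): [45 4 62]
  16. access 45: HIT. Cache (LRU->MRU): [4 62 45]
  17. access 62: HIT. Cache (LRU->MRU): [4 45 62]
  18. access 45: HIT. Cache (LRU->MRU): [4 62 45]
  19. access 45: HIT. Cache (LRU->MRU): [4 62 45]
  20. access 4: HIT. Cache (LRU->MRU): [62 45 4]
  21. access 62: HIT. Cache (LRU->MRU): [45 4 62]
  22. access 62: HIT. Cache (LRU->MRU): [45 4 62]
  23. access 62: HIT. Cache (LRU->MRU): [45 4 62]
  24. access 62: HIT. Cache (LRU->MRU): [45 4 62]
  25. access 75: MISS, evict 45. Cache (LRU->MRU): [4 62 75]
Total: 21 hits, 4 misses, 1 evictions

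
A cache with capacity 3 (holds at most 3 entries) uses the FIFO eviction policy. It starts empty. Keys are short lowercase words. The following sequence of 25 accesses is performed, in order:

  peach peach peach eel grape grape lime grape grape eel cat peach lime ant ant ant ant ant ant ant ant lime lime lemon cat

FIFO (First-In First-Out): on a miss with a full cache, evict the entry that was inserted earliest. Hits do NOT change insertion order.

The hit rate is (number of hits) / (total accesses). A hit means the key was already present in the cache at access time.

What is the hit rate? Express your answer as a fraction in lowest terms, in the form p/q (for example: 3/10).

FIFO simulation (capacity=3):
  1. access peach: MISS. Cache (old->new): [peach]
  2. access peach: HIT. Cache (old->new): [peach]
  3. access peach: HIT. Cache (old->new): [peach]
  4. access eel: MISS. Cache (old->new): [peach eel]
  5. access grape: MISS. Cache (old->new): [peach eel grape]
  6. access grape: HIT. Cache (old->new): [peach eel grape]
  7. access lime: MISS, evict peach. Cache (old->new): [eel grape lime]
  8. access grape: HIT. Cache (old->new): [eel grape lime]
  9. access grape: HIT. Cache (old->new): [eel grape lime]
  10. access eel: HIT. Cache (old->new): [eel grape lime]
  11. access cat: MISS, evict eel. Cache (old->new): [grape lime cat]
  12. access peach: MISS, evict grape. Cache (old->new): [lime cat peach]
  13. access lime: HIT. Cache (old->new): [lime cat peach]
  14. access ant: MISS, evict lime. Cache (old->new): [cat peach ant]
  15. access ant: HIT. Cache (old->new): [cat peach ant]
  16. access ant: HIT. Cache (old->new): [cat peach ant]
  17. access ant: HIT. Cache (old->new): [cat peach ant]
  18. access ant: HIT. Cache (old->new): [cat peach ant]
  19. access ant: HIT. Cache (old->new): [cat peach ant]
  20. access ant: HIT. Cache (old->new): [cat peach ant]
  21. access ant: HIT. Cache (old->new): [cat peach ant]
  22. access lime: MISS, evict cat. Cache (old->new): [peach ant lime]
  23. access lime: HIT. Cache (old->new): [peach ant lime]
  24. access lemon: MISS, evict peach. Cache (old->new): [ant lime lemon]
  25. access cat: MISS, evict ant. Cache (old->new): [lime lemon cat]
Total: 15 hits, 10 misses, 7 evictions

Hit rate = 15/25 = 3/5

Answer: 3/5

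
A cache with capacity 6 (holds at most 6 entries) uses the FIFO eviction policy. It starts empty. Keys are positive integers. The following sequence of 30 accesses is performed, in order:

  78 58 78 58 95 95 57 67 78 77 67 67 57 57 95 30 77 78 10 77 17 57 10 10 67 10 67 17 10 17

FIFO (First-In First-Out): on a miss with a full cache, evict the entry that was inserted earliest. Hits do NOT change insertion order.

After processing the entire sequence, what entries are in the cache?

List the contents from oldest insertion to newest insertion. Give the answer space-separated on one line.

FIFO simulation (capacity=6):
  1. access 78: MISS. Cache (old->new): [78]
  2. access 58: MISS. Cache (old->new): [78 58]
  3. access 78: HIT. Cache (old->new): [78 58]
  4. access 58: HIT. Cache (old->new): [78 58]
  5. access 95: MISS. Cache (old->new): [78 58 95]
  6. access 95: HIT. Cache (old->new): [78 58 95]
  7. access 57: MISS. Cache (old->new): [78 58 95 57]
  8. access 67: MISS. Cache (old->new): [78 58 95 57 67]
  9. access 78: HIT. Cache (old->new): [78 58 95 57 67]
  10. access 77: MISS. Cache (old->new): [78 58 95 57 67 77]
  11. access 67: HIT. Cache (old->new): [78 58 95 57 67 77]
  12. access 67: HIT. Cache (old->new): [78 58 95 57 67 77]
  13. access 57: HIT. Cache (old->new): [78 58 95 57 67 77]
  14. access 57: HIT. Cache (old->new): [78 58 95 57 67 77]
  15. access 95: HIT. Cache (old->new): [78 58 95 57 67 77]
  16. access 30: MISS, evict 78. Cache (old->new): [58 95 57 67 77 30]
  17. access 77: HIT. Cache (old->new): [58 95 57 67 77 30]
  18. access 78: MISS, evict 58. Cache (old->new): [95 57 67 77 30 78]
  19. access 10: MISS, evict 95. Cache (old->new): [57 67 77 30 78 10]
  20. access 77: HIT. Cache (old->new): [57 67 77 30 78 10]
  21. access 17: MISS, evict 57. Cache (old->new): [67 77 30 78 10 17]
  22. access 57: MISS, evict 67. Cache (old->new): [77 30 78 10 17 57]
  23. access 10: HIT. Cache (old->new): [77 30 78 10 17 57]
  24. access 10: HIT. Cache (old->new): [77 30 78 10 17 57]
  25. access 67: MISS, evict 77. Cache (old->new): [30 78 10 17 57 67]
  26. access 10: HIT. Cache (old->new): [30 78 10 17 57 67]
  27. access 67: HIT. Cache (old->new): [30 78 10 17 57 67]
  28. access 17: HIT. Cache (old->new): [30 78 10 17 57 67]
  29. access 10: HIT. Cache (old->new): [30 78 10 17 57 67]
  30. access 17: HIT. Cache (old->new): [30 78 10 17 57 67]
Total: 18 hits, 12 misses, 6 evictions

Answer: 30 78 10 17 57 67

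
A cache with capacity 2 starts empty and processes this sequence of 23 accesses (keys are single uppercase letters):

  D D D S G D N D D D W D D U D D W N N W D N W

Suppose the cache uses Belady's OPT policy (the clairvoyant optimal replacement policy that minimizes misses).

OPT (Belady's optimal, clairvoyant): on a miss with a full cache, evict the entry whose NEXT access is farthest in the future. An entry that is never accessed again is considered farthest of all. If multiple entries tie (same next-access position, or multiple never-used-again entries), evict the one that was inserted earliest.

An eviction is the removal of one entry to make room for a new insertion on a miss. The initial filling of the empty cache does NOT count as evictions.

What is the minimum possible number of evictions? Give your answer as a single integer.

OPT (Belady) simulation (capacity=2):
  1. access D: MISS. Cache: [D]
  2. access D: HIT. Next use of D: step 3. Cache: [D]
  3. access D: HIT. Next use of D: step 6. Cache: [D]
  4. access S: MISS. Cache: [D S]
  5. access G: MISS, evict S (next use: never). Cache: [D G]
  6. access D: HIT. Next use of D: step 8. Cache: [D G]
  7. access N: MISS, evict G (next use: never). Cache: [D N]
  8. access D: HIT. Next use of D: step 9. Cache: [D N]
  9. access D: HIT. Next use of D: step 10. Cache: [D N]
  10. access D: HIT. Next use of D: step 12. Cache: [D N]
  11. access W: MISS, evict N (next use: step 18). Cache: [D W]
  12. access D: HIT. Next use of D: step 13. Cache: [D W]
  13. access D: HIT. Next use of D: step 15. Cache: [D W]
  14. access U: MISS, evict W (next use: step 17). Cache: [D U]
  15. access D: HIT. Next use of D: step 16. Cache: [D U]
  16. access D: HIT. Next use of D: step 21. Cache: [D U]
  17. access W: MISS, evict U (next use: never). Cache: [D W]
  18. access N: MISS, evict D (next use: step 21). Cache: [W N]
  19. access N: HIT. Next use of N: step 22. Cache: [W N]
  20. access W: HIT. Next use of W: step 23. Cache: [W N]
  21. access D: MISS, evict W (next use: step 23). Cache: [N D]
  22. access N: HIT. Next use of N: never. Cache: [N D]
  23. access W: MISS, evict N (next use: never). Cache: [D W]
Total: 13 hits, 10 misses, 8 evictions

Answer: 8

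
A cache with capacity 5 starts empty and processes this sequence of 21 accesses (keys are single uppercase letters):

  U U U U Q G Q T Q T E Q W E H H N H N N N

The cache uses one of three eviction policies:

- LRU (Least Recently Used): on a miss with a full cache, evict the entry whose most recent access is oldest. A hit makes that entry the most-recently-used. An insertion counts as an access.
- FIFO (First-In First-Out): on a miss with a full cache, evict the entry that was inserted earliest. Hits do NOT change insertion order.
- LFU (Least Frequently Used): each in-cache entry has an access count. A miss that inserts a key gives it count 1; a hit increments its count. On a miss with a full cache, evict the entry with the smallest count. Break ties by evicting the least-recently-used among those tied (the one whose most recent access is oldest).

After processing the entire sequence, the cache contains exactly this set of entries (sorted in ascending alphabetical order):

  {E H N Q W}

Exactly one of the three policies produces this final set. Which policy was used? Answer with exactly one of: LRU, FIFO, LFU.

Simulating under each policy and comparing final sets:
  LRU: final set = {E H N Q W} -> MATCHES target
  FIFO: final set = {E H N T W} -> differs
  LFU: final set = {E H N Q U} -> differs
Only LRU produces the target set.

Answer: LRU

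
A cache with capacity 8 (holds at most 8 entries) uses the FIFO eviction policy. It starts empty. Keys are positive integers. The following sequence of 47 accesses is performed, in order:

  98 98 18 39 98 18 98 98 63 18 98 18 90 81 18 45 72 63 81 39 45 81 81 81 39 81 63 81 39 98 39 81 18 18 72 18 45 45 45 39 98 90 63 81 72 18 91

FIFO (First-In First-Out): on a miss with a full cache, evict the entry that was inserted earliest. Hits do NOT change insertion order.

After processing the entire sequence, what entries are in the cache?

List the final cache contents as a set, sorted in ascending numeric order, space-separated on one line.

FIFO simulation (capacity=8):
  1. access 98: MISS. Cache (old->new): [98]
  2. access 98: HIT. Cache (old->new): [98]
  3. access 18: MISS. Cache (old->new): [98 18]
  4. access 39: MISS. Cache (old->new): [98 18 39]
  5. access 98: HIT. Cache (old->new): [98 18 39]
  6. access 18: HIT. Cache (old->new): [98 18 39]
  7. access 98: HIT. Cache (old->new): [98 18 39]
  8. access 98: HIT. Cache (old->new): [98 18 39]
  9. access 63: MISS. Cache (old->new): [98 18 39 63]
  10. access 18: HIT. Cache (old->new): [98 18 39 63]
  11. access 98: HIT. Cache (old->new): [98 18 39 63]
  12. access 18: HIT. Cache (old->new): [98 18 39 63]
  13. access 90: MISS. Cache (old->new): [98 18 39 63 90]
  14. access 81: MISS. Cache (old->new): [98 18 39 63 90 81]
  15. access 18: HIT. Cache (old->new): [98 18 39 63 90 81]
  16. access 45: MISS. Cache (old->new): [98 18 39 63 90 81 45]
  17. access 72: MISS. Cache (old->new): [98 18 39 63 90 81 45 72]
  18. access 63: HIT. Cache (old->new): [98 18 39 63 90 81 45 72]
  19. access 81: HIT. Cache (old->new): [98 18 39 63 90 81 45 72]
  20. access 39: HIT. Cache (old->new): [98 18 39 63 90 81 45 72]
  21. access 45: HIT. Cache (old->new): [98 18 39 63 90 81 45 72]
  22. access 81: HIT. Cache (old->new): [98 18 39 63 90 81 45 72]
  23. access 81: HIT. Cache (old->new): [98 18 39 63 90 81 45 72]
  24. access 81: HIT. Cache (old->new): [98 18 39 63 90 81 45 72]
  25. access 39: HIT. Cache (old->new): [98 18 39 63 90 81 45 72]
  26. access 81: HIT. Cache (old->new): [98 18 39 63 90 81 45 72]
  27. access 63: HIT. Cache (old->new): [98 18 39 63 90 81 45 72]
  28. access 81: HIT. Cache (old->new): [98 18 39 63 90 81 45 72]
  29. access 39: HIT. Cache (old->new): [98 18 39 63 90 81 45 72]
  30. access 98: HIT. Cache (old->new): [98 18 39 63 90 81 45 72]
  31. access 39: HIT. Cache (old->new): [98 18 39 63 90 81 45 72]
  32. access 81: HIT. Cache (old->new): [98 18 39 63 90 81 45 72]
  33. access 18: HIT. Cache (old->new): [98 18 39 63 90 81 45 72]
  34. access 18: HIT. Cache (old->new): [98 18 39 63 90 81 45 72]
  35. access 72: HIT. Cache (old->new): [98 18 39 63 90 81 45 72]
  36. access 18: HIT. Cache (old->new): [98 18 39 63 90 81 45 72]
  37. access 45: HIT. Cache (old->new): [98 18 39 63 90 81 45 72]
  38. access 45: HIT. Cache (old->new): [98 18 39 63 90 81 45 72]
  39. access 45: HIT. Cache (old->new): [98 18 39 63 90 81 45 72]
  40. access 39: HIT. Cache (old->new): [98 18 39 63 90 81 45 72]
  41. access 98: HIT. Cache (old->new): [98 18 39 63 90 81 45 72]
  42. access 90: HIT. Cache (old->new): [98 18 39 63 90 81 45 72]
  43. access 63: HIT. Cache (old->new): [98 18 39 63 90 81 45 72]
  44. access 81: HIT. Cache (old->new): [98 18 39 63 90 81 45 72]
  45. access 72: HIT. Cache (old->new): [98 18 39 63 90 81 45 72]
  46. access 18: HIT. Cache (old->new): [98 18 39 63 90 81 45 72]
  47. access 91: MISS, evict 98. Cache (old->new): [18 39 63 90 81 45 72 91]
Total: 38 hits, 9 misses, 1 evictions

Answer: 18 39 45 63 72 81 90 91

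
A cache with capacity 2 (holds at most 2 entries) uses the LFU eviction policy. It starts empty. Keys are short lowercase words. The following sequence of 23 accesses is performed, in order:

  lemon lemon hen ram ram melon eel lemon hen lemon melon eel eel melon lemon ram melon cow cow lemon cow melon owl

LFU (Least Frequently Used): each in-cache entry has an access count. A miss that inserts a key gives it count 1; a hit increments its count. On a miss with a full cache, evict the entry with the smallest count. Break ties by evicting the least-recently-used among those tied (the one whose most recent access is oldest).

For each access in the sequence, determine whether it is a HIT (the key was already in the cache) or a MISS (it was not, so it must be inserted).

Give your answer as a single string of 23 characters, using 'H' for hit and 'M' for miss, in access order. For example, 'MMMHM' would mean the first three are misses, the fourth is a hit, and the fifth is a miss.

Answer: MHMMHMMMMMMMHMMMMMHMHMM

Derivation:
LFU simulation (capacity=2):
  1. access lemon: MISS. Cache: [lemon(c=1)]
  2. access lemon: HIT, count now 2. Cache: [lemon(c=2)]
  3. access hen: MISS. Cache: [hen(c=1) lemon(c=2)]
  4. access ram: MISS, evict hen(c=1). Cache: [ram(c=1) lemon(c=2)]
  5. access ram: HIT, count now 2. Cache: [lemon(c=2) ram(c=2)]
  6. access melon: MISS, evict lemon(c=2). Cache: [melon(c=1) ram(c=2)]
  7. access eel: MISS, evict melon(c=1). Cache: [eel(c=1) ram(c=2)]
  8. access lemon: MISS, evict eel(c=1). Cache: [lemon(c=1) ram(c=2)]
  9. access hen: MISS, evict lemon(c=1). Cache: [hen(c=1) ram(c=2)]
  10. access lemon: MISS, evict hen(c=1). Cache: [lemon(c=1) ram(c=2)]
  11. access melon: MISS, evict lemon(c=1). Cache: [melon(c=1) ram(c=2)]
  12. access eel: MISS, evict melon(c=1). Cache: [eel(c=1) ram(c=2)]
  13. access eel: HIT, count now 2. Cache: [ram(c=2) eel(c=2)]
  14. access melon: MISS, evict ram(c=2). Cache: [melon(c=1) eel(c=2)]
  15. access lemon: MISS, evict melon(c=1). Cache: [lemon(c=1) eel(c=2)]
  16. access ram: MISS, evict lemon(c=1). Cache: [ram(c=1) eel(c=2)]
  17. access melon: MISS, evict ram(c=1). Cache: [melon(c=1) eel(c=2)]
  18. access cow: MISS, evict melon(c=1). Cache: [cow(c=1) eel(c=2)]
  19. access cow: HIT, count now 2. Cache: [eel(c=2) cow(c=2)]
  20. access lemon: MISS, evict eel(c=2). Cache: [lemon(c=1) cow(c=2)]
  21. access cow: HIT, count now 3. Cache: [lemon(c=1) cow(c=3)]
  22. access melon: MISS, evict lemon(c=1). Cache: [melon(c=1) cow(c=3)]
  23. access owl: MISS, evict melon(c=1). Cache: [owl(c=1) cow(c=3)]
Total: 5 hits, 18 misses, 16 evictions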